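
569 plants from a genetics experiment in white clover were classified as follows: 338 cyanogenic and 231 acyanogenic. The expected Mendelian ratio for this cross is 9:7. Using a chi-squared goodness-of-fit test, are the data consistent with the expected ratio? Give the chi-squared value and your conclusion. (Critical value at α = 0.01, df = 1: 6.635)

Total ratio parts = 16. Expected numbers out of 569:
  cyanogenic: 569 × 9/16 = 320.0625
  acyanogenic: 569 × 7/16 = 248.9375
χ² = Σ (O − E)² / E
  cyanogenic: (338 − 320.0625)² / 320.0625 = 1.0053
  acyanogenic: (231 − 248.9375)² / 248.9375 = 1.2925
χ² = 1.0053 + 1.2925 = 2.2978 ≈ 2.298
Degrees of freedom = 2 − 1 = 1; critical value at α = 0.01 is 6.635.
Since 2.298 < 6.635, we fail to reject the null hypothesis — the data are consistent with the 9:7 ratio.

2.298; consistent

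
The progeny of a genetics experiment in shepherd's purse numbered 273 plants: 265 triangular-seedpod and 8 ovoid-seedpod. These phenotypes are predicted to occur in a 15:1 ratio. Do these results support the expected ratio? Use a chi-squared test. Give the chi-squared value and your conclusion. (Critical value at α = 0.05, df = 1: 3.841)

5.134; not consistent

Under the 15:1 hypothesis (Σ ratio = 16, N = 273):
  triangular-seedpod: 273 × 15/16 = 255.9375
  ovoid-seedpod: 273 × 1/16 = 17.0625
χ² = Σ (O − E)² / E
  triangular-seedpod: (265 − 255.9375)² / 255.9375 = 0.3209
  ovoid-seedpod: (8 − 17.0625)² / 17.0625 = 4.8134
χ² = 0.3209 + 4.8134 = 5.1343 ≈ 5.134
Degrees of freedom = 2 − 1 = 1; critical value at α = 0.05 is 3.841.
Since 5.134 > 3.841, we reject the null hypothesis — the data do not fit the 15:1 ratio.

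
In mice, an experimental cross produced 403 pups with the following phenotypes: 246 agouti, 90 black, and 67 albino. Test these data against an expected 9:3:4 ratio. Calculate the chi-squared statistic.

Total ratio parts = 16. Expected numbers out of 403:
  agouti: 403 × 9/16 = 226.6875
  black: 403 × 3/16 = 75.5625
  albino: 403 × 4/16 = 100.75
χ² = Σ (O − E)² / E
  agouti: (246 − 226.6875)² / 226.6875 = 1.6453
  black: (90 − 75.5625)² / 75.5625 = 2.7585
  albino: (67 − 100.75)² / 100.75 = 11.3058
χ² = 1.6453 + 2.7585 + 11.3058 = 15.7096 ≈ 15.710

15.710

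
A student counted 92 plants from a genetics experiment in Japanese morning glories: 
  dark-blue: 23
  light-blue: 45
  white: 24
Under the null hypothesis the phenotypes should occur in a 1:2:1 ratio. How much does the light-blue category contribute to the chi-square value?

Expected counts for N = 92 under a 1:2:1 ratio (total parts = 4):
  dark-blue: 92 × 1/4 = 23
  light-blue: 92 × 2/4 = 46
  white: 92 × 1/4 = 23
Contribution of light-blue: (45 − 46)² / 46 = 0.0217

0.022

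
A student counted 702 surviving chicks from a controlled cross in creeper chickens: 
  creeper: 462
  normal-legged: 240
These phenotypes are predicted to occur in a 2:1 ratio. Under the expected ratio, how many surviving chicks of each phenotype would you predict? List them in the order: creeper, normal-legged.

468, 234

The 2:1 ratio has 3 parts, so with N = 702 the expected counts are:
  creeper: 702 × 2/3 = 468
  normal-legged: 702 × 1/3 = 234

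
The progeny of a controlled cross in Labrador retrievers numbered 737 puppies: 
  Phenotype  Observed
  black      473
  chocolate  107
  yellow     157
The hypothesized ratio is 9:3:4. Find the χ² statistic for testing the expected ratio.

Under the 9:3:4 hypothesis (Σ ratio = 16, N = 737):
  black: 737 × 9/16 = 414.5625
  chocolate: 737 × 3/16 = 138.1875
  yellow: 737 × 4/16 = 184.25
χ² = Σ (O − E)² / E
  black: (473 − 414.5625)² / 414.5625 = 8.2375
  chocolate: (107 − 138.1875)² / 138.1875 = 7.0387
  yellow: (157 − 184.25)² / 184.25 = 4.0302
χ² = 8.2375 + 7.0387 + 4.0302 = 19.3064 ≈ 19.306

19.306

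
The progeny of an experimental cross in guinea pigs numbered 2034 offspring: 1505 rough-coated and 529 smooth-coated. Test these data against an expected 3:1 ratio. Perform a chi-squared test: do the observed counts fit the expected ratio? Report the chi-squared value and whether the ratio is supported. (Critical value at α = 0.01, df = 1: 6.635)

1.102; consistent

Expected counts for N = 2034 under a 3:1 ratio (total parts = 4):
  rough-coated: 2034 × 3/4 = 1525.5
  smooth-coated: 2034 × 1/4 = 508.5
χ² = Σ (O − E)² / E
  rough-coated: (1505 − 1525.5)² / 1525.5 = 0.2755
  smooth-coated: (529 − 508.5)² / 508.5 = 0.8265
χ² = 0.2755 + 0.8265 = 1.102
Degrees of freedom = 2 − 1 = 1; critical value at α = 0.01 is 6.635.
Since 1.102 < 6.635, we fail to reject the null hypothesis — the data are consistent with the 3:1 ratio.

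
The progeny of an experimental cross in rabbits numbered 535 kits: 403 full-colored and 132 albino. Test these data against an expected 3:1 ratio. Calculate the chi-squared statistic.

Expected counts for N = 535 under a 3:1 ratio (total parts = 4):
  full-colored: 535 × 3/4 = 401.25
  albino: 535 × 1/4 = 133.75
χ² = Σ (O − E)² / E
  full-colored: (403 − 401.25)² / 401.25 = 0.0076
  albino: (132 − 133.75)² / 133.75 = 0.0229
χ² = 0.0076 + 0.0229 = 0.0305 ≈ 0.031

0.031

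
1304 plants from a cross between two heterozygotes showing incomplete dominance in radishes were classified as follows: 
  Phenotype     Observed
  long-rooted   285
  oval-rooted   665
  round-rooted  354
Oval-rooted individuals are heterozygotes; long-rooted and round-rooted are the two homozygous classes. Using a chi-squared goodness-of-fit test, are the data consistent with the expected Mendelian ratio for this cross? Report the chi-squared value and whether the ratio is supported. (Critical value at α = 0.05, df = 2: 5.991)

With incomplete dominance, a heterozygote × heterozygote cross gives a 1:2:1 phenotypic ratio.
Under the 1:2:1 hypothesis (Σ ratio = 4, N = 1304):
  long-rooted: 1304 × 1/4 = 326
  oval-rooted: 1304 × 2/4 = 652
  round-rooted: 1304 × 1/4 = 326
χ² = Σ (O − E)² / E
  long-rooted: (285 − 326)² / 326 = 5.1564
  oval-rooted: (665 − 652)² / 652 = 0.2592
  round-rooted: (354 − 326)² / 326 = 2.4049
χ² = 5.1564 + 0.2592 + 2.4049 = 7.8205 ≈ 7.821
Degrees of freedom = 3 − 1 = 2; critical value at α = 0.05 is 5.991.
Since 7.821 > 5.991, we reject the null hypothesis — the data do not fit the 1:2:1 ratio.

7.821; not consistent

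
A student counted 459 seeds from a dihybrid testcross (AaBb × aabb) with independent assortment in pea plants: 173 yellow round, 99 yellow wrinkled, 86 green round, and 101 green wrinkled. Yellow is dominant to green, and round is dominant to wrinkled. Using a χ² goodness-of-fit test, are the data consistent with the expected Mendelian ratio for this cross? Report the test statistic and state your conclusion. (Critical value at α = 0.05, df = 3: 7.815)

A dihybrid testcross with independent assortment gives a 1:1:1:1 ratio.
Under the 1:1:1:1 hypothesis (Σ ratio = 4, N = 459):
  yellow round: 459 × 1/4 = 114.75
  yellow wrinkled: 459 × 1/4 = 114.75
  green round: 459 × 1/4 = 114.75
  green wrinkled: 459 × 1/4 = 114.75
χ² = Σ (O − E)² / E
  yellow round: (173 − 114.75)² / 114.75 = 29.5692
  yellow wrinkled: (99 − 114.75)² / 114.75 = 2.1618
  green round: (86 − 114.75)² / 114.75 = 7.2032
  green wrinkled: (101 − 114.75)² / 114.75 = 1.6476
χ² = 29.5692 + 2.1618 + 7.2032 + 1.6476 = 40.5818 ≈ 40.582
Degrees of freedom = 4 − 1 = 3; critical value at α = 0.05 is 7.815.
Since 40.582 > 7.815, we reject the null hypothesis — the data do not fit the 1:1:1:1 ratio.

40.582; not consistent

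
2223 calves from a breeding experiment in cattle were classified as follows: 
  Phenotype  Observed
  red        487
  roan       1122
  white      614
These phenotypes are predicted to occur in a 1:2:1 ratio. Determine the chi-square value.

14.709

The 1:2:1 ratio has 4 parts, so with N = 2223 the expected counts are:
  red: 2223 × 1/4 = 555.75
  roan: 2223 × 2/4 = 1111.5
  white: 2223 × 1/4 = 555.75
χ² = Σ (O − E)² / E
  red: (487 − 555.75)² / 555.75 = 8.5048
  roan: (1122 − 1111.5)² / 1111.5 = 0.0992
  white: (614 − 555.75)² / 555.75 = 6.1054
χ² = 8.5048 + 0.0992 + 6.1054 = 14.7094 ≈ 14.709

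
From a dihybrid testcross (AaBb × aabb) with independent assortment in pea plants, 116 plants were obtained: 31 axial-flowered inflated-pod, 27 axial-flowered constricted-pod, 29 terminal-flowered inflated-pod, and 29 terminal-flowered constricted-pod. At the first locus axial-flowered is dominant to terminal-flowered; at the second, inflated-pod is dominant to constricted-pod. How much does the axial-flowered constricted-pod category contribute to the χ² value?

0.138

A dihybrid testcross with independent assortment gives a 1:1:1:1 ratio.
Under the 1:1:1:1 hypothesis (Σ ratio = 4, N = 116):
  axial-flowered inflated-pod: 116 × 1/4 = 29
  axial-flowered constricted-pod: 116 × 1/4 = 29
  terminal-flowered inflated-pod: 116 × 1/4 = 29
  terminal-flowered constricted-pod: 116 × 1/4 = 29
Contribution of axial-flowered constricted-pod: (27 − 29)² / 29 = 0.1379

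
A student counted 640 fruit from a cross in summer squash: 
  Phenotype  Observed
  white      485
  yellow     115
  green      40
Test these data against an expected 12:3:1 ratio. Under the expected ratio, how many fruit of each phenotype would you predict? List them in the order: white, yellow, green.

Total ratio parts = 16. Expected numbers out of 640:
  white: 640 × 12/16 = 480
  yellow: 640 × 3/16 = 120
  green: 640 × 1/16 = 40

480, 120, 40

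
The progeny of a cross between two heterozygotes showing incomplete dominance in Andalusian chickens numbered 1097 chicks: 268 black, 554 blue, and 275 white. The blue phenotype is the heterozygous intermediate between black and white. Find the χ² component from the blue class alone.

With incomplete dominance, a heterozygote × heterozygote cross gives a 1:2:1 phenotypic ratio.
Under the 1:2:1 hypothesis (Σ ratio = 4, N = 1097):
  black: 1097 × 1/4 = 274.25
  blue: 1097 × 2/4 = 548.5
  white: 1097 × 1/4 = 274.25
Contribution of blue: (554 − 548.5)² / 548.5 = 0.0552

0.055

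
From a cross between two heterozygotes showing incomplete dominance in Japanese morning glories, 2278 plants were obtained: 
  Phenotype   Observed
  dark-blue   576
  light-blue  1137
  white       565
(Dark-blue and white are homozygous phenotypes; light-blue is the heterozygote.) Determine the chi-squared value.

With incomplete dominance, a heterozygote × heterozygote cross gives a 1:2:1 phenotypic ratio.
Total ratio parts = 4. Expected numbers out of 2278:
  dark-blue: 2278 × 1/4 = 569.5
  light-blue: 2278 × 2/4 = 1139
  white: 2278 × 1/4 = 569.5
χ² = Σ (O − E)² / E
  dark-blue: (576 − 569.5)² / 569.5 = 0.0742
  light-blue: (1137 − 1139)² / 1139 = 0.0035
  white: (565 − 569.5)² / 569.5 = 0.0356
χ² = 0.0742 + 0.0035 + 0.0356 = 0.1133 ≈ 0.113

0.113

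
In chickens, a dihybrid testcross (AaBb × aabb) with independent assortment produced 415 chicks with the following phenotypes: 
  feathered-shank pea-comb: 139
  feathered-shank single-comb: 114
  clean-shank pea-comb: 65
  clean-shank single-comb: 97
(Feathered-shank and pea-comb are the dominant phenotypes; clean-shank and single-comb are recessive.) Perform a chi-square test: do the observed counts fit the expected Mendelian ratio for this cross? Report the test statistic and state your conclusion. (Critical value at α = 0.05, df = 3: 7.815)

27.901; not consistent

A dihybrid testcross with independent assortment gives a 1:1:1:1 ratio.
The 1:1:1:1 ratio has 4 parts, so with N = 415 the expected counts are:
  feathered-shank pea-comb: 415 × 1/4 = 103.75
  feathered-shank single-comb: 415 × 1/4 = 103.75
  clean-shank pea-comb: 415 × 1/4 = 103.75
  clean-shank single-comb: 415 × 1/4 = 103.75
χ² = Σ (O − E)² / E
  feathered-shank pea-comb: (139 − 103.75)² / 103.75 = 11.9765
  feathered-shank single-comb: (114 − 103.75)² / 103.75 = 1.0127
  clean-shank pea-comb: (65 − 103.75)² / 103.75 = 14.4729
  clean-shank single-comb: (97 − 103.75)² / 103.75 = 0.4392
χ² = 11.9765 + 1.0127 + 14.4729 + 0.4392 = 27.9013 ≈ 27.901
Degrees of freedom = 4 − 1 = 3; critical value at α = 0.05 is 7.815.
Since 27.901 > 7.815, we reject the null hypothesis — the data do not fit the 1:1:1:1 ratio.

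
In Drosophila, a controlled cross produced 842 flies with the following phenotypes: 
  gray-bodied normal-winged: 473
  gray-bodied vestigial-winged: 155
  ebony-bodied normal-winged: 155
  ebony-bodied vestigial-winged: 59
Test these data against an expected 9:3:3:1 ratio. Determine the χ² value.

Expected counts for N = 842 under a 9:3:3:1 ratio (total parts = 16):
  gray-bodied normal-winged: 842 × 9/16 = 473.625
  gray-bodied vestigial-winged: 842 × 3/16 = 157.875
  ebony-bodied normal-winged: 842 × 3/16 = 157.875
  ebony-bodied vestigial-winged: 842 × 1/16 = 52.625
χ² = Σ (O − E)² / E
  gray-bodied normal-winged: (473 − 473.625)² / 473.625 = 0.0008
  gray-bodied vestigial-winged: (155 − 157.875)² / 157.875 = 0.0524
  ebony-bodied normal-winged: (155 − 157.875)² / 157.875 = 0.0524
  ebony-bodied vestigial-winged: (59 − 52.625)² / 52.625 = 0.7723
χ² = 0.0008 + 0.0524 + 0.0524 + 0.7723 = 0.8779 ≈ 0.878

0.878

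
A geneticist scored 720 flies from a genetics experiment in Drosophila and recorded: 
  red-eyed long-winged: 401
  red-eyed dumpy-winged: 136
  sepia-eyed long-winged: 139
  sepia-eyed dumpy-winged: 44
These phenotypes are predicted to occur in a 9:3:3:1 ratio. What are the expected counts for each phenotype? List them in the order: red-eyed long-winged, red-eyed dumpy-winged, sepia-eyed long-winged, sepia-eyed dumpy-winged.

405, 135, 135, 45

Total ratio parts = 16. Expected numbers out of 720:
  red-eyed long-winged: 720 × 9/16 = 405
  red-eyed dumpy-winged: 720 × 3/16 = 135
  sepia-eyed long-winged: 720 × 3/16 = 135
  sepia-eyed dumpy-winged: 720 × 1/16 = 45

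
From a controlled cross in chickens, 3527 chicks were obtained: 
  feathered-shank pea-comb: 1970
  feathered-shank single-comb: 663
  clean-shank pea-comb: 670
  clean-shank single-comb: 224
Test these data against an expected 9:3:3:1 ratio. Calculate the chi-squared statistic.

0.274

Under the 9:3:3:1 hypothesis (Σ ratio = 16, N = 3527):
  feathered-shank pea-comb: 3527 × 9/16 = 1983.9375
  feathered-shank single-comb: 3527 × 3/16 = 661.3125
  clean-shank pea-comb: 3527 × 3/16 = 661.3125
  clean-shank single-comb: 3527 × 1/16 = 220.4375
χ² = Σ (O − E)² / E
  feathered-shank pea-comb: (1970 − 1983.9375)² / 1983.9375 = 0.0979
  feathered-shank single-comb: (663 − 661.3125)² / 661.3125 = 0.0043
  clean-shank pea-comb: (670 − 661.3125)² / 661.3125 = 0.1141
  clean-shank single-comb: (224 − 220.4375)² / 220.4375 = 0.0576
χ² = 0.0979 + 0.0043 + 0.1141 + 0.0576 = 0.2739 ≈ 0.274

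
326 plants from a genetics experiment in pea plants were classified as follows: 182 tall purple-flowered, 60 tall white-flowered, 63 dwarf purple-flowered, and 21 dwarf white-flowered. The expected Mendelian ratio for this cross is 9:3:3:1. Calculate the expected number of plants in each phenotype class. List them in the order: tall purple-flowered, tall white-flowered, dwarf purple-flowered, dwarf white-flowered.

The 9:3:3:1 ratio has 16 parts, so with N = 326 the expected counts are:
  tall purple-flowered: 326 × 9/16 = 183.375
  tall white-flowered: 326 × 3/16 = 61.125
  dwarf purple-flowered: 326 × 3/16 = 61.125
  dwarf white-flowered: 326 × 1/16 = 20.375

183.375, 61.125, 61.125, 20.375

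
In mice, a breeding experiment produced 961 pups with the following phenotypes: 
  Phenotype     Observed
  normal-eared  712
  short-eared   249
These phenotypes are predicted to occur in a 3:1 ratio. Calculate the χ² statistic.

0.425

Under the 3:1 hypothesis (Σ ratio = 4, N = 961):
  normal-eared: 961 × 3/4 = 720.75
  short-eared: 961 × 1/4 = 240.25
χ² = Σ (O − E)² / E
  normal-eared: (712 − 720.75)² / 720.75 = 0.1062
  short-eared: (249 − 240.25)² / 240.25 = 0.3187
χ² = 0.1062 + 0.3187 = 0.4249 ≈ 0.425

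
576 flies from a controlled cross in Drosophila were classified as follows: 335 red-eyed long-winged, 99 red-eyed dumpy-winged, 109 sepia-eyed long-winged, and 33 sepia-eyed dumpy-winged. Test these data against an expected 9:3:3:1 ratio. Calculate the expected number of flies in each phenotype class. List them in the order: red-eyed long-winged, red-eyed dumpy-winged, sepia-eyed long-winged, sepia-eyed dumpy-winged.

Under the 9:3:3:1 hypothesis (Σ ratio = 16, N = 576):
  red-eyed long-winged: 576 × 9/16 = 324
  red-eyed dumpy-winged: 576 × 3/16 = 108
  sepia-eyed long-winged: 576 × 3/16 = 108
  sepia-eyed dumpy-winged: 576 × 1/16 = 36

324, 108, 108, 36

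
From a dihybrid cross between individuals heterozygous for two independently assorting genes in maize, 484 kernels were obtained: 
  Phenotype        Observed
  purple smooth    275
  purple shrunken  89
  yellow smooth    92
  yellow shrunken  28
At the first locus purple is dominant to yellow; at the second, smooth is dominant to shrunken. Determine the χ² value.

A dihybrid F₂ with independent assortment and complete dominance at both loci gives a 9:3:3:1 phenotypic ratio.
Total ratio parts = 16. Expected numbers out of 484:
  purple smooth: 484 × 9/16 = 272.25
  purple shrunken: 484 × 3/16 = 90.75
  yellow smooth: 484 × 3/16 = 90.75
  yellow shrunken: 484 × 1/16 = 30.25
χ² = Σ (O − E)² / E
  purple smooth: (275 − 272.25)² / 272.25 = 0.0278
  purple shrunken: (89 − 90.75)² / 90.75 = 0.0337
  yellow smooth: (92 − 90.75)² / 90.75 = 0.0172
  yellow shrunken: (28 − 30.25)² / 30.25 = 0.1674
χ² = 0.0278 + 0.0337 + 0.0172 + 0.1674 = 0.2461 ≈ 0.246

0.246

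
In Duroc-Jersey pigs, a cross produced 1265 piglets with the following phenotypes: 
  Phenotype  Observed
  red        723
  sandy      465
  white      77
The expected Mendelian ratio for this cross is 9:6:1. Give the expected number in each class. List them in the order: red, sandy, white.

Under the 9:6:1 hypothesis (Σ ratio = 16, N = 1265):
  red: 1265 × 9/16 = 711.5625
  sandy: 1265 × 6/16 = 474.375
  white: 1265 × 1/16 = 79.0625

711.5625, 474.375, 79.0625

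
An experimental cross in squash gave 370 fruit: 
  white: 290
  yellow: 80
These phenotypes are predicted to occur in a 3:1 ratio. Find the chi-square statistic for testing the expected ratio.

The 3:1 ratio has 4 parts, so with N = 370 the expected counts are:
  white: 370 × 3/4 = 277.5
  yellow: 370 × 1/4 = 92.5
χ² = Σ (O − E)² / E
  white: (290 − 277.5)² / 277.5 = 0.5631
  yellow: (80 − 92.5)² / 92.5 = 1.6892
χ² = 0.5631 + 1.6892 = 2.2523 ≈ 2.252

2.252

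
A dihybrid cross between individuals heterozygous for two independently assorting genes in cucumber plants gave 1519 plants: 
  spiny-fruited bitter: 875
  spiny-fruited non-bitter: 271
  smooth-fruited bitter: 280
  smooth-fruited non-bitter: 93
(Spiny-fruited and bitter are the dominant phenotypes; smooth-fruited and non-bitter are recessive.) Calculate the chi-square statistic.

1.286

A dihybrid F₂ with independent assortment and complete dominance at both loci gives a 9:3:3:1 phenotypic ratio.
Expected counts for N = 1519 under a 9:3:3:1 ratio (total parts = 16):
  spiny-fruited bitter: 1519 × 9/16 = 854.4375
  spiny-fruited non-bitter: 1519 × 3/16 = 284.8125
  smooth-fruited bitter: 1519 × 3/16 = 284.8125
  smooth-fruited non-bitter: 1519 × 1/16 = 94.9375
χ² = Σ (O − E)² / E
  spiny-fruited bitter: (875 − 854.4375)² / 854.4375 = 0.4948
  spiny-fruited non-bitter: (271 − 284.8125)² / 284.8125 = 0.6699
  smooth-fruited bitter: (280 − 284.8125)² / 284.8125 = 0.0813
  smooth-fruited non-bitter: (93 − 94.9375)² / 94.9375 = 0.0395
χ² = 0.4948 + 0.6699 + 0.0813 + 0.0395 = 1.2855 ≈ 1.286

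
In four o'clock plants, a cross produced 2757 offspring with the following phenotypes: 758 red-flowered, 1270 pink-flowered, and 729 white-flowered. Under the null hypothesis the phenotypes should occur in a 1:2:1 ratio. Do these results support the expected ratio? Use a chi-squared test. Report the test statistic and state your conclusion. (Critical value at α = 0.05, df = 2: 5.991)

17.690; not consistent

The 1:2:1 ratio has 4 parts, so with N = 2757 the expected counts are:
  red-flowered: 2757 × 1/4 = 689.25
  pink-flowered: 2757 × 2/4 = 1378.5
  white-flowered: 2757 × 1/4 = 689.25
χ² = Σ (O − E)² / E
  red-flowered: (758 − 689.25)² / 689.25 = 6.8575
  pink-flowered: (1270 − 1378.5)² / 1378.5 = 8.5399
  white-flowered: (729 − 689.25)² / 689.25 = 2.2924
χ² = 6.8575 + 8.5399 + 2.2924 = 17.6898 ≈ 17.690
Degrees of freedom = 3 − 1 = 2; critical value at α = 0.05 is 5.991.
Since 17.690 > 5.991, we reject the null hypothesis — the data do not fit the 1:2:1 ratio.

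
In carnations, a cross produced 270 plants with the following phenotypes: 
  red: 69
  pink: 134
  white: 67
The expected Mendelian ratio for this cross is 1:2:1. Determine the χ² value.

Under the 1:2:1 hypothesis (Σ ratio = 4, N = 270):
  red: 270 × 1/4 = 67.5
  pink: 270 × 2/4 = 135
  white: 270 × 1/4 = 67.5
χ² = Σ (O − E)² / E
  red: (69 − 67.5)² / 67.5 = 0.0333
  pink: (134 − 135)² / 135 = 0.0074
  white: (67 − 67.5)² / 67.5 = 0.0037
χ² = 0.0333 + 0.0074 + 0.0037 = 0.0444 ≈ 0.044

0.044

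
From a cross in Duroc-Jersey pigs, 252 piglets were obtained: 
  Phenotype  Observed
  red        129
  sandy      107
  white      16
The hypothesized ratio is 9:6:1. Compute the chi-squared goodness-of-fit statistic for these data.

2.804

Under the 9:6:1 hypothesis (Σ ratio = 16, N = 252):
  red: 252 × 9/16 = 141.75
  sandy: 252 × 6/16 = 94.5
  white: 252 × 1/16 = 15.75
χ² = Σ (O − E)² / E
  red: (129 − 141.75)² / 141.75 = 1.1468
  sandy: (107 − 94.5)² / 94.5 = 1.6534
  white: (16 − 15.75)² / 15.75 = 0.0040
χ² = 1.1468 + 1.6534 + 0.0040 = 2.8042 ≈ 2.804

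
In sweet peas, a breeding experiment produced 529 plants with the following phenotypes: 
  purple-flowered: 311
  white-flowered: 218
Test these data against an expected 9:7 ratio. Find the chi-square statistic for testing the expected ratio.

Total ratio parts = 16. Expected numbers out of 529:
  purple-flowered: 529 × 9/16 = 297.5625
  white-flowered: 529 × 7/16 = 231.4375
χ² = Σ (O − E)² / E
  purple-flowered: (311 − 297.5625)² / 297.5625 = 0.6068
  white-flowered: (218 − 231.4375)² / 231.4375 = 0.7802
χ² = 0.6068 + 0.7802 = 1.387

1.387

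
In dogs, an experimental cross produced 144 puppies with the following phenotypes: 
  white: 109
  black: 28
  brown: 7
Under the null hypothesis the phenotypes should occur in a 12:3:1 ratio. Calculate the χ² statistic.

0.491

Expected counts for N = 144 under a 12:3:1 ratio (total parts = 16):
  white: 144 × 12/16 = 108
  black: 144 × 3/16 = 27
  brown: 144 × 1/16 = 9
χ² = Σ (O − E)² / E
  white: (109 − 108)² / 108 = 0.0093
  black: (28 − 27)² / 27 = 0.0370
  brown: (7 − 9)² / 9 = 0.4444
χ² = 0.0093 + 0.0370 + 0.4444 = 0.4907 ≈ 0.491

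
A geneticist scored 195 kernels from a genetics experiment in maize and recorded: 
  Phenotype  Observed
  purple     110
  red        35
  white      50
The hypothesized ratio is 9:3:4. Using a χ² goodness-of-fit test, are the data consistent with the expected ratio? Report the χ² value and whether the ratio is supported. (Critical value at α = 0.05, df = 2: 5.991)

0.100; consistent

Expected counts for N = 195 under a 9:3:4 ratio (total parts = 16):
  purple: 195 × 9/16 = 109.6875
  red: 195 × 3/16 = 36.5625
  white: 195 × 4/16 = 48.75
χ² = Σ (O − E)² / E
  purple: (110 − 109.6875)² / 109.6875 = 0.0009
  red: (35 − 36.5625)² / 36.5625 = 0.0668
  white: (50 − 48.75)² / 48.75 = 0.0321
χ² = 0.0009 + 0.0668 + 0.0321 = 0.0998 ≈ 0.100
Degrees of freedom = 3 − 1 = 2; critical value at α = 0.05 is 5.991.
Since 0.100 < 5.991, we fail to reject the null hypothesis — the data are consistent with the 9:3:4 ratio.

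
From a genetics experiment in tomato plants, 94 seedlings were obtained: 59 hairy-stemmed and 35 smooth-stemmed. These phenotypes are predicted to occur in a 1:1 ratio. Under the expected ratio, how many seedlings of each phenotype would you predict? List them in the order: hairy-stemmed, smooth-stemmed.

47, 47

Expected counts for N = 94 under a 1:1 ratio (total parts = 2):
  hairy-stemmed: 94 × 1/2 = 47
  smooth-stemmed: 94 × 1/2 = 47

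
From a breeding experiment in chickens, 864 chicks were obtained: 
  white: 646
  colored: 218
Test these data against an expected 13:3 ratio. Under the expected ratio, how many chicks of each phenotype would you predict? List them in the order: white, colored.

Expected counts for N = 864 under a 13:3 ratio (total parts = 16):
  white: 864 × 13/16 = 702
  colored: 864 × 3/16 = 162

702, 162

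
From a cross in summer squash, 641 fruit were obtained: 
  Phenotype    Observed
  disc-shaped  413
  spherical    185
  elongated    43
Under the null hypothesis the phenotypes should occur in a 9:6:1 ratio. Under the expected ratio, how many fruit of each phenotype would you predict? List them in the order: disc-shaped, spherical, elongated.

Expected counts for N = 641 under a 9:6:1 ratio (total parts = 16):
  disc-shaped: 641 × 9/16 = 360.5625
  spherical: 641 × 6/16 = 240.375
  elongated: 641 × 1/16 = 40.0625

360.5625, 240.375, 40.0625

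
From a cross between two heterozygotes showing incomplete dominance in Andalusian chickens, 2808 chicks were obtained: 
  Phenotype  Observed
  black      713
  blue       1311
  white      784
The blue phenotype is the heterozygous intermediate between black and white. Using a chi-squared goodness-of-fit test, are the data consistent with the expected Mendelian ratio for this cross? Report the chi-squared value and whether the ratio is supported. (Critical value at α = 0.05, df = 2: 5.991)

15.911; not consistent

With incomplete dominance, a heterozygote × heterozygote cross gives a 1:2:1 phenotypic ratio.
Expected counts for N = 2808 under a 1:2:1 ratio (total parts = 4):
  black: 2808 × 1/4 = 702
  blue: 2808 × 2/4 = 1404
  white: 2808 × 1/4 = 702
χ² = Σ (O − E)² / E
  black: (713 − 702)² / 702 = 0.1724
  blue: (1311 − 1404)² / 1404 = 6.1603
  white: (784 − 702)² / 702 = 9.5783
χ² = 0.1724 + 6.1603 + 9.5783 = 15.911
Degrees of freedom = 3 − 1 = 2; critical value at α = 0.05 is 5.991.
Since 15.911 > 5.991, we reject the null hypothesis — the data do not fit the 1:2:1 ratio.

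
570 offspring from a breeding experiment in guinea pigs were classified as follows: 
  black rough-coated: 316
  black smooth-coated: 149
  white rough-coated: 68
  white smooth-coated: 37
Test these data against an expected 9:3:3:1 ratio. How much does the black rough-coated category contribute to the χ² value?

0.067

Total ratio parts = 16. Expected numbers out of 570:
  black rough-coated: 570 × 9/16 = 320.625
  black smooth-coated: 570 × 3/16 = 106.875
  white rough-coated: 570 × 3/16 = 106.875
  white smooth-coated: 570 × 1/16 = 35.625
Contribution of black rough-coated: (316 − 320.625)² / 320.625 = 0.0667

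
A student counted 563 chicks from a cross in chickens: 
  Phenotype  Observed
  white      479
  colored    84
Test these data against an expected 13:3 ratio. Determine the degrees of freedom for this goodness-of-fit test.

A goodness-of-fit test with 2 phenotype classes has df = 2 − 1 = 1.

1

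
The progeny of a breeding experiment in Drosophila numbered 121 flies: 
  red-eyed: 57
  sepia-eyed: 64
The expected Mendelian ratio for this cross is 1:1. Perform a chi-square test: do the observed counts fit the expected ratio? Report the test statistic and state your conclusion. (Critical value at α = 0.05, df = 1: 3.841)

Total ratio parts = 2. Expected numbers out of 121:
  red-eyed: 121 × 1/2 = 60.5
  sepia-eyed: 121 × 1/2 = 60.5
χ² = Σ (O − E)² / E
  red-eyed: (57 − 60.5)² / 60.5 = 0.2025
  sepia-eyed: (64 − 60.5)² / 60.5 = 0.2025
χ² = 0.2025 + 0.2025 = 0.405
Degrees of freedom = 2 − 1 = 1; critical value at α = 0.05 is 3.841.
Since 0.405 < 3.841, we fail to reject the null hypothesis — the data are consistent with the 1:1 ratio.

0.405; consistent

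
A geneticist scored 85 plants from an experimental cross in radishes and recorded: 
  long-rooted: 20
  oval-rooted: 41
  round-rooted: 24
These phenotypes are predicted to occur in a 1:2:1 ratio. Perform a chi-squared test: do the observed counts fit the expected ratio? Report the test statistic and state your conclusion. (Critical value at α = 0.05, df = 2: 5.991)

0.482; consistent

Total ratio parts = 4. Expected numbers out of 85:
  long-rooted: 85 × 1/4 = 21.25
  oval-rooted: 85 × 2/4 = 42.5
  round-rooted: 85 × 1/4 = 21.25
χ² = Σ (O − E)² / E
  long-rooted: (20 − 21.25)² / 21.25 = 0.0735
  oval-rooted: (41 − 42.5)² / 42.5 = 0.0529
  round-rooted: (24 − 21.25)² / 21.25 = 0.3559
χ² = 0.0735 + 0.0529 + 0.3559 = 0.4823 ≈ 0.482
Degrees of freedom = 3 − 1 = 2; critical value at α = 0.05 is 5.991.
Since 0.482 < 5.991, we fail to reject the null hypothesis — the data are consistent with the 1:2:1 ratio.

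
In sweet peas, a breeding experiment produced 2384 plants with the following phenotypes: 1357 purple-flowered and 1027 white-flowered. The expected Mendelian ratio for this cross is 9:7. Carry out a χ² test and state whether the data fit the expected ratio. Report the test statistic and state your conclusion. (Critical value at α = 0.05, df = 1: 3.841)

0.436; consistent

Total ratio parts = 16. Expected numbers out of 2384:
  purple-flowered: 2384 × 9/16 = 1341
  white-flowered: 2384 × 7/16 = 1043
χ² = Σ (O − E)² / E
  purple-flowered: (1357 − 1341)² / 1341 = 0.1909
  white-flowered: (1027 − 1043)² / 1043 = 0.2454
χ² = 0.1909 + 0.2454 = 0.4363 ≈ 0.436
Degrees of freedom = 2 − 1 = 1; critical value at α = 0.05 is 3.841.
Since 0.436 < 3.841, we fail to reject the null hypothesis — the data are consistent with the 9:7 ratio.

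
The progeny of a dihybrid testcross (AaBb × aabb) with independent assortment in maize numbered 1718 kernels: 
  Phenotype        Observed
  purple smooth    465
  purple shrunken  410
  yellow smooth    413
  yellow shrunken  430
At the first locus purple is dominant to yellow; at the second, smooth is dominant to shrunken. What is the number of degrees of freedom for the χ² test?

A dihybrid testcross with independent assortment gives a 1:1:1:1 ratio.
A goodness-of-fit test with 4 phenotype classes has df = 4 − 1 = 3.

3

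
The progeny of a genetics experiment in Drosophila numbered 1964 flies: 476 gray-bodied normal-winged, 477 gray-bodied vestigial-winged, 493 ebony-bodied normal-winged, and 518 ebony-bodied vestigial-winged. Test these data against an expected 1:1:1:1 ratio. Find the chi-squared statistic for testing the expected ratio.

2.350

Total ratio parts = 4. Expected numbers out of 1964:
  gray-bodied normal-winged: 1964 × 1/4 = 491
  gray-bodied vestigial-winged: 1964 × 1/4 = 491
  ebony-bodied normal-winged: 1964 × 1/4 = 491
  ebony-bodied vestigial-winged: 1964 × 1/4 = 491
χ² = Σ (O − E)² / E
  gray-bodied normal-winged: (476 − 491)² / 491 = 0.4582
  gray-bodied vestigial-winged: (477 − 491)² / 491 = 0.3992
  ebony-bodied normal-winged: (493 − 491)² / 491 = 0.0081
  ebony-bodied vestigial-winged: (518 − 491)² / 491 = 1.4847
χ² = 0.4582 + 0.3992 + 0.0081 + 1.4847 = 2.3502 ≈ 2.350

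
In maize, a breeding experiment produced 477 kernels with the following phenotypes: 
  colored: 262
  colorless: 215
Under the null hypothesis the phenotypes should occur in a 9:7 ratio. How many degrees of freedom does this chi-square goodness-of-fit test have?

1

A goodness-of-fit test with 2 phenotype classes has df = 2 − 1 = 1.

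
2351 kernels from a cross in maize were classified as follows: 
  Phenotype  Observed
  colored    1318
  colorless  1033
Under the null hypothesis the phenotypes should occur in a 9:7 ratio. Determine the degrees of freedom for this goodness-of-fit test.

A goodness-of-fit test with 2 phenotype classes has df = 2 − 1 = 1.

1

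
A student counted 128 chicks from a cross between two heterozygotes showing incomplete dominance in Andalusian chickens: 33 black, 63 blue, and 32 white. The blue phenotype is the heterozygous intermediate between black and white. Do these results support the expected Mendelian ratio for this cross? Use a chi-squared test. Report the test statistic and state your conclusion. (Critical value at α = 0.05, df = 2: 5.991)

0.047; consistent

With incomplete dominance, a heterozygote × heterozygote cross gives a 1:2:1 phenotypic ratio.
The 1:2:1 ratio has 4 parts, so with N = 128 the expected counts are:
  black: 128 × 1/4 = 32
  blue: 128 × 2/4 = 64
  white: 128 × 1/4 = 32
χ² = Σ (O − E)² / E
  black: (33 − 32)² / 32 = 0.0312
  blue: (63 − 64)² / 64 = 0.0156
  white: (32 − 32)² / 32 = 0.0000
χ² = 0.0312 + 0.0156 + 0.0000 = 0.0468 ≈ 0.047
Degrees of freedom = 3 − 1 = 2; critical value at α = 0.05 is 5.991.
Since 0.047 < 5.991, we fail to reject the null hypothesis — the data are consistent with the 1:2:1 ratio.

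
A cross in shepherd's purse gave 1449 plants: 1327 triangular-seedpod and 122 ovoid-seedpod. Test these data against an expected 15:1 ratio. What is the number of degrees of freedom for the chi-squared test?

1

A goodness-of-fit test with 2 phenotype classes has df = 2 − 1 = 1.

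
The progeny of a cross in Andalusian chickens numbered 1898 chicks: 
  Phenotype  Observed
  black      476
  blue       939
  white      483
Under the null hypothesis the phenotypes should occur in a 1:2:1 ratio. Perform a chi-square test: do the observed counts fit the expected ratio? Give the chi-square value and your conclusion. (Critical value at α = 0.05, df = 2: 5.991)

Under the 1:2:1 hypothesis (Σ ratio = 4, N = 1898):
  black: 1898 × 1/4 = 474.5
  blue: 1898 × 2/4 = 949
  white: 1898 × 1/4 = 474.5
χ² = Σ (O − E)² / E
  black: (476 − 474.5)² / 474.5 = 0.0047
  blue: (939 − 949)² / 949 = 0.1054
  white: (483 − 474.5)² / 474.5 = 0.1523
χ² = 0.0047 + 0.1054 + 0.1523 = 0.2624 ≈ 0.262
Degrees of freedom = 3 − 1 = 2; critical value at α = 0.05 is 5.991.
Since 0.262 < 5.991, we fail to reject the null hypothesis — the data are consistent with the 1:2:1 ratio.

0.262; consistent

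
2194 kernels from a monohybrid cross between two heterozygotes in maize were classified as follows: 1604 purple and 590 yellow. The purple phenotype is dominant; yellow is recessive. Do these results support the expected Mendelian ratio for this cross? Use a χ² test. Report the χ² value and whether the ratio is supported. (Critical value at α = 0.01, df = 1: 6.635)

4.187; consistent

For a monohybrid cross between heterozygotes with complete dominance, the expected phenotypic ratio is 3:1.
Under the 3:1 hypothesis (Σ ratio = 4, N = 2194):
  purple: 2194 × 3/4 = 1645.5
  yellow: 2194 × 1/4 = 548.5
χ² = Σ (O − E)² / E
  purple: (1604 − 1645.5)² / 1645.5 = 1.0466
  yellow: (590 − 548.5)² / 548.5 = 3.1399
χ² = 1.0466 + 3.1399 = 4.1865 ≈ 4.187
Degrees of freedom = 2 − 1 = 1; critical value at α = 0.01 is 6.635.
Since 4.187 < 6.635, we fail to reject the null hypothesis — the data are consistent with the 3:1 ratio.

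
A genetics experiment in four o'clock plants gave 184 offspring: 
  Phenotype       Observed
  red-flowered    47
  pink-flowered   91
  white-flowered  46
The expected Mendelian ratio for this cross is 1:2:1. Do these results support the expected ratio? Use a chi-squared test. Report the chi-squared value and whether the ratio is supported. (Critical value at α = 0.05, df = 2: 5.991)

The 1:2:1 ratio has 4 parts, so with N = 184 the expected counts are:
  red-flowered: 184 × 1/4 = 46
  pink-flowered: 184 × 2/4 = 92
  white-flowered: 184 × 1/4 = 46
χ² = Σ (O − E)² / E
  red-flowered: (47 − 46)² / 46 = 0.0217
  pink-flowered: (91 − 92)² / 92 = 0.0109
  white-flowered: (46 − 46)² / 46 = 0.0000
χ² = 0.0217 + 0.0109 + 0.0000 = 0.0326 ≈ 0.033
Degrees of freedom = 3 − 1 = 2; critical value at α = 0.05 is 5.991.
Since 0.033 < 5.991, we fail to reject the null hypothesis — the data are consistent with the 1:2:1 ratio.

0.033; consistent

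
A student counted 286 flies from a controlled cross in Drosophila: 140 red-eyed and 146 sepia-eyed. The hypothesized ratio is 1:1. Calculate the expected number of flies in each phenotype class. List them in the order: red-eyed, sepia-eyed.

143, 143

Under the 1:1 hypothesis (Σ ratio = 2, N = 286):
  red-eyed: 286 × 1/2 = 143
  sepia-eyed: 286 × 1/2 = 143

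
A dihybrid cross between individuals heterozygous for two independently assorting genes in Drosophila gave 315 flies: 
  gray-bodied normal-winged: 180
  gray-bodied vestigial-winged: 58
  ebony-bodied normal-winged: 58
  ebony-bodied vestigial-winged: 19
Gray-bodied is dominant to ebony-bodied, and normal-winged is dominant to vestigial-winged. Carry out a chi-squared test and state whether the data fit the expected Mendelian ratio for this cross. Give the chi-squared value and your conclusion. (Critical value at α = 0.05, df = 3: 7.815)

0.107; consistent

A dihybrid F₂ with independent assortment and complete dominance at both loci gives a 9:3:3:1 phenotypic ratio.
The 9:3:3:1 ratio has 16 parts, so with N = 315 the expected counts are:
  gray-bodied normal-winged: 315 × 9/16 = 177.1875
  gray-bodied vestigial-winged: 315 × 3/16 = 59.0625
  ebony-bodied normal-winged: 315 × 3/16 = 59.0625
  ebony-bodied vestigial-winged: 315 × 1/16 = 19.6875
χ² = Σ (O − E)² / E
  gray-bodied normal-winged: (180 − 177.1875)² / 177.1875 = 0.0446
  gray-bodied vestigial-winged: (58 − 59.0625)² / 59.0625 = 0.0191
  ebony-bodied normal-winged: (58 − 59.0625)² / 59.0625 = 0.0191
  ebony-bodied vestigial-winged: (19 − 19.6875)² / 19.6875 = 0.0240
χ² = 0.0446 + 0.0191 + 0.0191 + 0.0240 = 0.1068 ≈ 0.107
Degrees of freedom = 4 − 1 = 3; critical value at α = 0.05 is 7.815.
Since 0.107 < 7.815, we fail to reject the null hypothesis — the data are consistent with the 9:3:3:1 ratio.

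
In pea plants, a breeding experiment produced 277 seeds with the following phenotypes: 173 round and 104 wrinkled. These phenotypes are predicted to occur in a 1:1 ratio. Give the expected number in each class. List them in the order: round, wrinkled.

138.5, 138.5

Under the 1:1 hypothesis (Σ ratio = 2, N = 277):
  round: 277 × 1/2 = 138.5
  wrinkled: 277 × 1/2 = 138.5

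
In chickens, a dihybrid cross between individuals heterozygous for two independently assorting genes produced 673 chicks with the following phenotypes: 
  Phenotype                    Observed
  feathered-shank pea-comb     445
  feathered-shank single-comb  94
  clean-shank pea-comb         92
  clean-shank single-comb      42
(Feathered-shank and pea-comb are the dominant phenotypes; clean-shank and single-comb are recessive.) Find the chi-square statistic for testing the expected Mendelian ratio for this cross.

29.132

A dihybrid F₂ with independent assortment and complete dominance at both loci gives a 9:3:3:1 phenotypic ratio.
Total ratio parts = 16. Expected numbers out of 673:
  feathered-shank pea-comb: 673 × 9/16 = 378.5625
  feathered-shank single-comb: 673 × 3/16 = 126.1875
  clean-shank pea-comb: 673 × 3/16 = 126.1875
  clean-shank single-comb: 673 × 1/16 = 42.0625
χ² = Σ (O − E)² / E
  feathered-shank pea-comb: (445 − 378.5625)² / 378.5625 = 11.6597
  feathered-shank single-comb: (94 − 126.1875)² / 126.1875 = 8.2103
  clean-shank pea-comb: (92 − 126.1875)² / 126.1875 = 9.2623
  clean-shank single-comb: (42 − 42.0625)² / 42.0625 = 0.0001
χ² = 11.6597 + 8.2103 + 9.2623 + 0.0001 = 29.1324 ≈ 29.132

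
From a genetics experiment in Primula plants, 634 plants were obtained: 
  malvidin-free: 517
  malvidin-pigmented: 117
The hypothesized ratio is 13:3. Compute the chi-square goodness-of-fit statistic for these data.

0.036

Expected counts for N = 634 under a 13:3 ratio (total parts = 16):
  malvidin-free: 634 × 13/16 = 515.125
  malvidin-pigmented: 634 × 3/16 = 118.875
χ² = Σ (O − E)² / E
  malvidin-free: (517 − 515.125)² / 515.125 = 0.0068
  malvidin-pigmented: (117 − 118.875)² / 118.875 = 0.0296
χ² = 0.0068 + 0.0296 = 0.0364 ≈ 0.036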